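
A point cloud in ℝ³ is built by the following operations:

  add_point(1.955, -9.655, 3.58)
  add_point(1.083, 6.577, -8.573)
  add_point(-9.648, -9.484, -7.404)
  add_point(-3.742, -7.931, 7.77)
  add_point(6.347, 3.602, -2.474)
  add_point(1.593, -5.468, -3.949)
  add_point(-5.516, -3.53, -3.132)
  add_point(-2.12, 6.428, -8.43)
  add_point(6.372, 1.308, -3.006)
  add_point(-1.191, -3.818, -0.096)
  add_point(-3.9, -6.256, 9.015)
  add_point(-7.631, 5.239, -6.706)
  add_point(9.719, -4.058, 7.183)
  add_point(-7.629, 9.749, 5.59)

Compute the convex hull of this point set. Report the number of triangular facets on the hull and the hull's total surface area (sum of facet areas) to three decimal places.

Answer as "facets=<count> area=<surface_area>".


Hull vertices (12/14): indices [0, 1, 2, 3, 4, 5, 7, 8, 10, 11, 12, 13].

Facet areas (half cross-product norm):
  f1: (p10, p13, p2) → 147.9341
  f2: (p10, p13, p12) → 116.7121
  f3: (p5, p1, p2) → 79.1129
  f4: (p11, p13, p2) → 89.9176
  f5: (p0, p5, p2) → 53.1629
  f6: (p0, p5, p12) → 43.9704
  f7: (p8, p5, p12) → 49.7486
  f8: (p8, p5, p1) → 38.7721
  f9: (p7, p1, p13) → 22.8270
  f10: (p7, p11, p13) → 37.7872
  f11: (p7, p1, p2) → 24.9693
  f12: (p7, p11, p2) → 41.6556
  f13: (p3, p10, p12) → 14.5586
  f14: (p3, p0, p12) → 35.9228
  f15: (p3, p10, p2) → 13.6867
  f16: (p3, p0, p2) → 57.2541
  f17: (p4, p1, p13) → 71.0093
  f18: (p4, p8, p1) → 9.9410
  f19: (p4, p13, p12) → 110.0236
  f20: (p4, p8, p12) → 13.6837
Σ area = 1072.649

Euler characteristic 12−30+20 = 2 ✓

facets=20 area=1072.649


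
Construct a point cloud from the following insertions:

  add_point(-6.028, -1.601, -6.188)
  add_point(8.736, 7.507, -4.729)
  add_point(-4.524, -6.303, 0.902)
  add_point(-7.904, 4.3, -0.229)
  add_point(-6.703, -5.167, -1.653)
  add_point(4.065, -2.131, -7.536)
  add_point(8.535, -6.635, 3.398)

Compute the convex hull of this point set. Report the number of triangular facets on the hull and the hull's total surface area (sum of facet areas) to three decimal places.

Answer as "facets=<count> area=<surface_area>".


7 of the 7 inputs are extreme points: [0, 1, 2, 3, 4, 5, 6].

Facet areas (half cross-product norm):
  f1: (p6, p1, p3) → 136.5010
  f2: (p5, p6, p1) → 69.8667
  f3: (p0, p1, p3) → 72.7567
  f4: (p0, p5, p1) → 53.1081
  f5: (p0, p4, p3) → 24.6935
  f6: (p0, p4, p5) → 29.0941
  f7: (p2, p5, p6) → 71.8880
  f8: (p2, p4, p5) → 22.2655
  f9: (p2, p6, p3) → 69.9709
  f10: (p2, p4, p3) → 16.3947
Σ area = 566.539

Euler: V−E+F = 7−15+10 = 2.

facets=10 area=566.539


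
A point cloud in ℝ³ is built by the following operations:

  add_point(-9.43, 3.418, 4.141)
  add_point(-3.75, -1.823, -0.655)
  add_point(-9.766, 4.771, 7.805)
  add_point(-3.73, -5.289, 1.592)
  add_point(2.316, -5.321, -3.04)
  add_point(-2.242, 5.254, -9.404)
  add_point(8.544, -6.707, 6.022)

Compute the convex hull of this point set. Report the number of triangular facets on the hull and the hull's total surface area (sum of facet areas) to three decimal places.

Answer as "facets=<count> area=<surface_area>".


facets=8 area=525.470

Hull vertices (6/7): indices [0, 2, 3, 4, 5, 6].

Per-facet area ½‖(b−a)×(c−a)‖:
  f1: (p5, p6, p2) → 186.7034
  f2: (p0, p5, p2) → 17.3872
  f3: (p4, p5, p6) → 52.7234
  f4: (p3, p6, p2) → 81.6449
  f5: (p3, p0, p2) → 17.5617
  f6: (p3, p4, p6) → 42.1518
  f7: (p3, p0, p5) → 77.1987
  f8: (p3, p4, p5) → 50.0987
Σ area = 525.470

Euler: V−E+F = 6−12+8 = 2.


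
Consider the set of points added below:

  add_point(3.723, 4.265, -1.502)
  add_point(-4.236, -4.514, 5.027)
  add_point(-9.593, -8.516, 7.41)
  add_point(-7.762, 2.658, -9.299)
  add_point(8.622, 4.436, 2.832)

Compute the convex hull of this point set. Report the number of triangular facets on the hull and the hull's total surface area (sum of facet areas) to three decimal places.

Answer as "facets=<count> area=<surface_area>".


Extreme-point indices: [0, 1, 2, 3, 4] — 5 of 5 on the boundary.

Facet areas (half cross-product norm):
  f1: (p3, p4, p2) → 191.8629
  f2: (p1, p4, p2) → 11.4696
  f3: (p1, p3, p2) → 53.9188
  f4: (p0, p3, p4) → 7.0832
  f5: (p0, p1, p4) → 43.8405
  f6: (p0, p1, p3) → 90.5025
Σ area = 398.677

Euler: V−E+F = 5−9+6 = 2.

facets=6 area=398.677


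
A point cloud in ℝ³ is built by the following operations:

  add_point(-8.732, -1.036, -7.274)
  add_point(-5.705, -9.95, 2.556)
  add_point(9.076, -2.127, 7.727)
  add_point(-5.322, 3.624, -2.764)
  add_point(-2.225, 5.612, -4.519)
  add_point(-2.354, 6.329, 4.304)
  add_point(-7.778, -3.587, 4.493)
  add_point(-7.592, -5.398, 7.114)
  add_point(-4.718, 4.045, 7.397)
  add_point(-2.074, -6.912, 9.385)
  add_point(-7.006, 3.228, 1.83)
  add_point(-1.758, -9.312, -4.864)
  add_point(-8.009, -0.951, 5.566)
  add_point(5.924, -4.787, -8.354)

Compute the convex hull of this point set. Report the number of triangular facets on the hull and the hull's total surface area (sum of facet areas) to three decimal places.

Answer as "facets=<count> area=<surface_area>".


facets=22 area=893.027

Extreme-point indices: [0, 1, 2, 3, 4, 5, 7, 8, 9, 10, 11, 12, 13] — 13 of 14 on the boundary.

Per-facet area ½‖(b−a)×(c−a)‖:
  f1: (p11, p1, p0) → 46.6762
  f2: (p11, p13, p0) → 52.9386
  f3: (p11, p1, p2) → 72.7072
  f4: (p11, p13, p2) → 78.8509
  f5: (p9, p1, p2) → 45.9494
  f6: (p9, p8, p2) → 68.8418
  f7: (p4, p13, p2) → 109.6687
  f8: (p4, p13, p0) → 65.3880
  f9: (p7, p9, p1) → 20.3668
  f10: (p7, p9, p8) → 30.3751
  f11: (p7, p1, p0) → 45.6745
  f12: (p5, p8, p2) → 32.9717
  f13: (p5, p4, p2) → 63.7344
  f14: (p5, p10, p8) → 12.7741
  f15: (p5, p4, p10) → 24.3904
  f16: (p3, p10, p0) → 16.7423
  f17: (p3, p4, p0) → 13.6983
  f18: (p3, p4, p10) → 7.1197
  f19: (p12, p10, p8) → 15.5620
  f20: (p12, p7, p8) → 11.7294
  f21: (p12, p10, p0) → 28.1280
  f22: (p12, p7, p0) → 28.7398
Σ area = 893.027

Euler: V−E+F = 13−33+22 = 2.


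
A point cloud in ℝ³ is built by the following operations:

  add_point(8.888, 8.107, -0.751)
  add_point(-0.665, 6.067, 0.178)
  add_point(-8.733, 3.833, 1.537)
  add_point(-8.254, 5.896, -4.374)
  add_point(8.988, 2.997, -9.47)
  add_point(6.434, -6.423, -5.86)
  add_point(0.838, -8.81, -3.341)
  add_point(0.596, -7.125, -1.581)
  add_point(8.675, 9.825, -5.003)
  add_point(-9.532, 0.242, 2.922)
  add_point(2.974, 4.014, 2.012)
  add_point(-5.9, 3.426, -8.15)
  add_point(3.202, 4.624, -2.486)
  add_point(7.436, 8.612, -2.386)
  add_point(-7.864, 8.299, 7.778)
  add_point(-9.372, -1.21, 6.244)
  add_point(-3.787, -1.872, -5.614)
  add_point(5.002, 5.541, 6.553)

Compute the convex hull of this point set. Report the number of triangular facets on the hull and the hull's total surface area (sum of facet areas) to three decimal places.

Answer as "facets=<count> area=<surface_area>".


facets=22 area=995.731

Points on the hull: [0, 3, 4, 5, 6, 7, 8, 9, 11, 14, 15, 16, 17] (13 of 18).

Per-facet area ½‖(b−a)×(c−a)‖:
  f1: (p15, p6, p9) → 27.2757
  f2: (p15, p14, p9) → 17.1756
  f3: (p16, p6, p9) → 44.0586
  f4: (p16, p11, p9) → 32.7735
  f5: (p16, p11, p6) → 6.6274
  f6: (p5, p0, p4) → 51.9425
  f7: (p5, p11, p4) → 75.3497
  f8: (p5, p11, p6) → 48.6049
  f9: (p3, p14, p9) → 44.0900
  f10: (p3, p11, p9) → 22.2131
  f11: (p8, p0, p14) → 40.0030
  f12: (p8, p3, p14) → 107.6812
  f13: (p8, p0, p4) → 18.3946
  f14: (p8, p3, p11) → 41.1560
  f15: (p8, p11, p4) → 60.6732
  f16: (p7, p15, p6) → 11.0532
  f17: (p17, p0, p14) → 51.0238
  f18: (p17, p15, p14) → 64.2721
  f19: (p17, p5, p0) → 67.3818
  f20: (p17, p7, p15) → 98.9374
  f21: (p17, p5, p6) → 56.7029
  f22: (p17, p7, p6) → 8.3410
Σ area = 995.731

Check V−E+F: 13 − 33 + 22 = 2.


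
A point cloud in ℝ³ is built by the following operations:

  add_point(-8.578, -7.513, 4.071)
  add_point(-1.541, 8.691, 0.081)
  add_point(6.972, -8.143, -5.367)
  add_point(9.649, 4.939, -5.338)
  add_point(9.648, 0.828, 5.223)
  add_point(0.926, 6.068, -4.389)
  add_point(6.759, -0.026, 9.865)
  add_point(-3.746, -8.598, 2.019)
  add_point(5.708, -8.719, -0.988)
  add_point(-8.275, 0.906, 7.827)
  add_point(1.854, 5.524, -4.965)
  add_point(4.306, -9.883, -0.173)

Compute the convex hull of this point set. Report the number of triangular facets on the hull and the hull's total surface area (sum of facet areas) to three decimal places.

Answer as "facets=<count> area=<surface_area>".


facets=20 area=868.885

Points on the hull: [0, 1, 2, 3, 4, 5, 6, 7, 8, 9, 10, 11] (12 of 12).

Per-facet area ½‖(b−a)×(c−a)‖:
  f1: (p11, p6, p0) → 96.8138
  f2: (p9, p1, p0) → 56.2090
  f3: (p9, p6, p0) → 70.0676
  f4: (p9, p6, p1) → 89.7603
  f5: (p4, p1, p3) → 70.5569
  f6: (p4, p6, p1) → 40.4164
  f7: (p5, p1, p3) → 20.9382
  f8: (p5, p10, p3) → 2.7776
  f9: (p5, p1, p0) → 51.8497
  f10: (p5, p10, p0) → 10.9078
  f11: (p7, p11, p0) → 3.2261
  f12: (p2, p10, p3) → 51.8308
  f13: (p2, p4, p3) → 70.7831
  f14: (p2, p7, p11) → 20.6668
  f15: (p2, p10, p0) → 124.6463
  f16: (p2, p7, p0) → 10.7102
  f17: (p8, p11, p6) → 13.8503
  f18: (p8, p4, p6) → 33.0210
  f19: (p8, p2, p11) → 3.4627
  f20: (p8, p2, p4) → 26.3908
Σ area = 868.885

Euler characteristic 12−30+20 = 2 ✓


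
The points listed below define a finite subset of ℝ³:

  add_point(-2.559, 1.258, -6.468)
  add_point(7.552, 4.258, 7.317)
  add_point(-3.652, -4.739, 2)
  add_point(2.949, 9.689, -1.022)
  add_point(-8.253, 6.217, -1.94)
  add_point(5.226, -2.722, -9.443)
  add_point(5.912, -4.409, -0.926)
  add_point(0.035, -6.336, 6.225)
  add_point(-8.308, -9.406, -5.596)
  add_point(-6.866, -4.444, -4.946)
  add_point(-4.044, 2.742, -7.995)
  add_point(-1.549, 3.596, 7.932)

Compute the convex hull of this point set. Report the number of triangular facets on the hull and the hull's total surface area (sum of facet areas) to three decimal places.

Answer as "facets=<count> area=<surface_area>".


facets=14 area=875.977

Hull vertices (9/12): indices [1, 3, 4, 5, 6, 7, 8, 10, 11].

Facet areas (half cross-product norm):
  f1: (p5, p3, p1) → 83.0785
  f2: (p11, p3, p1) → 47.3176
  f3: (p6, p5, p8) → 65.5705
  f4: (p6, p5, p1) → 44.2727
  f5: (p10, p5, p8) → 70.1287
  f6: (p10, p5, p3) → 65.0090
  f7: (p7, p11, p1) → 46.4372
  f8: (p7, p6, p1) → 54.6938
  f9: (p7, p11, p8) → 73.0816
  f10: (p7, p6, p8) → 68.3377
  f11: (p4, p11, p3) → 61.2825
  f12: (p4, p10, p3) → 45.6189
  f13: (p4, p11, p8) → 97.9910
  f14: (p4, p10, p8) → 53.1572
Σ area = 875.977

Euler: V−E+F = 9−21+14 = 2.


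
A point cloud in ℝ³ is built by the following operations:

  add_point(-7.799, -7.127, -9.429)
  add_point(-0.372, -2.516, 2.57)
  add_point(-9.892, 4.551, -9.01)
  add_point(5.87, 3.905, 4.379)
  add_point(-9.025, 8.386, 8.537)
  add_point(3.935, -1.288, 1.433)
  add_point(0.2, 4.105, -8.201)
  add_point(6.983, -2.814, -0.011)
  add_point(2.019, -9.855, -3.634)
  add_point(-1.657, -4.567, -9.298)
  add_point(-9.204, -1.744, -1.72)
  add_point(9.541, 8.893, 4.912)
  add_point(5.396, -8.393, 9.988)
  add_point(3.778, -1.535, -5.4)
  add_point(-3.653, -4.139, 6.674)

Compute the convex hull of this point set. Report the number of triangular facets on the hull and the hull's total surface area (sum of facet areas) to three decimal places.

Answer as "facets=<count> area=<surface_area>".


facets=20 area=1243.602

Points on the hull: [0, 2, 4, 6, 7, 8, 9, 10, 11, 12, 13, 14] (12 of 15).

Area of each hull facet:
  f1: (p4, p11, p2) → 168.6087
  f2: (p4, p12, p11) → 166.9869
  f3: (p6, p11, p2) → 67.8588
  f4: (p10, p4, p2) → 69.3857
  f5: (p9, p6, p2) → 44.5895
  f6: (p13, p6, p11) → 56.8729
  f7: (p13, p9, p8) → 28.6767
  f8: (p13, p9, p6) → 25.7532
  f9: (p0, p12, p8) → 62.5955
  f10: (p0, p9, p8) → 28.1180
  f11: (p0, p10, p2) → 44.6423
  f12: (p0, p9, p2) → 38.5691
  f13: (p14, p4, p12) → 54.3893
  f14: (p14, p10, p4) → 67.6291
  f15: (p14, p0, p12) → 79.9388
  f16: (p14, p0, p10) → 43.9711
  f17: (p7, p13, p11) → 40.2566
  f18: (p7, p13, p8) → 26.8243
  f19: (p7, p12, p11) → 74.1966
  f20: (p7, p12, p8) → 53.7391
Σ area = 1243.602

Euler characteristic 12−30+20 = 2 ✓


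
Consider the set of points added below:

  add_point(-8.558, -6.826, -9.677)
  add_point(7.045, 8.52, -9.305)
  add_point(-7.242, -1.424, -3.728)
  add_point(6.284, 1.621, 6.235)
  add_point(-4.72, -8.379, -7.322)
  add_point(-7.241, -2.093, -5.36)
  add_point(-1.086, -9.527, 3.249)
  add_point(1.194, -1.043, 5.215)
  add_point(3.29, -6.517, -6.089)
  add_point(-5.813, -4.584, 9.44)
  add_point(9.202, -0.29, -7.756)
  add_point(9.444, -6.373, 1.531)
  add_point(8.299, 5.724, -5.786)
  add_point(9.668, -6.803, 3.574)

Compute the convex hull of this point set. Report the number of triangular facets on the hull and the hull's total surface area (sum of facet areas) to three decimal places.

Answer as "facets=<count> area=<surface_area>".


facets=22 area=962.965

Points on the hull: [0, 1, 2, 3, 4, 5, 6, 8, 9, 10, 11, 12, 13] (13 of 14).

Area of each hull facet:
  f1: (p3, p9, p13) → 66.0565
  f2: (p3, p9, p1) → 107.4128
  f3: (p10, p1, p0) → 87.1344
  f4: (p6, p9, p0) → 68.2075
  f5: (p6, p9, p13) → 48.0436
  f6: (p2, p9, p0) → 45.5710
  f7: (p2, p9, p1) → 117.0684
  f8: (p12, p3, p13) → 60.7960
  f9: (p12, p3, p1) → 15.6130
  f10: (p12, p10, p13) → 40.8956
  f11: (p12, p10, p1) → 13.8603
  f12: (p8, p10, p0) → 42.9457
  f13: (p5, p1, p0) → 53.6356
  f14: (p5, p2, p0) → 2.6838
  f15: (p5, p2, p1) → 16.0727
  f16: (p11, p10, p13) → 4.3369
  f17: (p11, p8, p13) → 5.8734
  f18: (p11, p8, p10) → 41.0405
  f19: (p4, p6, p13) → 59.1645
  f20: (p4, p8, p13) → 36.6489
  f21: (p4, p6, p0) → 17.4244
  f22: (p4, p8, p0) → 12.4799
Σ area = 962.965

Check V−E+F: 13 − 33 + 22 = 2.


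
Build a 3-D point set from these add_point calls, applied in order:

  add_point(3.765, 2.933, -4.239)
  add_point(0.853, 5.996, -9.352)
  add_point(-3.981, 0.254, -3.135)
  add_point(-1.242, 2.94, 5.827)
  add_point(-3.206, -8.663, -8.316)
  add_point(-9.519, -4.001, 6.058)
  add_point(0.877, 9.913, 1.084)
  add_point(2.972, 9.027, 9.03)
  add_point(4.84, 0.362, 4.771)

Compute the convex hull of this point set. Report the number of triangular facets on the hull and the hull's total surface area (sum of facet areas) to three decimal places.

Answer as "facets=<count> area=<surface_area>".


facets=12 area=711.761

Hull vertices (8/9): indices [0, 1, 2, 4, 5, 6, 7, 8].

Per-facet area ½‖(b−a)×(c−a)‖:
  f1: (p4, p8, p5) → 115.0659
  f2: (p7, p8, p5) → 74.0115
  f3: (p7, p6, p5) → 73.1338
  f4: (p1, p6, p5) → 100.6856
  f5: (p2, p4, p5) → 59.2881
  f6: (p2, p1, p5) → 15.1635
  f7: (p2, p1, p4) → 49.8179
  f8: (p0, p4, p8) → 66.2444
  f9: (p0, p1, p4) → 46.7850
  f10: (p0, p7, p8) → 45.8354
  f11: (p0, p7, p6) → 35.1066
  f12: (p0, p1, p6) → 30.6233
Σ area = 711.761

Euler: V−E+F = 8−18+12 = 2.


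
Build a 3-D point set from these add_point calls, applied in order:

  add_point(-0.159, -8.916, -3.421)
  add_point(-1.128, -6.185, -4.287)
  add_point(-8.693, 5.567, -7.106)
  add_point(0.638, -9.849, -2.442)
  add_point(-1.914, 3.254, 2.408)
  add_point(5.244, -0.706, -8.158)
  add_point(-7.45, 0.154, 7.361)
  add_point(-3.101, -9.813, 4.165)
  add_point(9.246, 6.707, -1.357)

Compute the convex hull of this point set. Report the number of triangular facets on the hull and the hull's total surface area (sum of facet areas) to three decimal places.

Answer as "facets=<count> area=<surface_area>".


facets=14 area=714.112

Hull vertices (9/9): indices [0, 1, 2, 3, 4, 5, 6, 7, 8].

Triangle areas on the boundary:
  f1: (p5, p8, p2) → 82.9265
  f2: (p5, p3, p8) → 58.8967
  f3: (p4, p8, p2) → 71.3272
  f4: (p4, p6, p2) → 47.1897
  f5: (p4, p6, p8) → 19.0704
  f6: (p7, p6, p2) → 87.5763
  f7: (p7, p3, p8) → 69.8919
  f8: (p7, p6, p8) → 111.6426
  f9: (p0, p5, p3) → 7.5740
  f10: (p0, p7, p2) → 69.9900
  f11: (p0, p7, p3) → 5.7027
  f12: (p1, p5, p2) → 64.5529
  f13: (p1, p0, p2) → 5.1650
  f14: (p1, p0, p5) → 12.6062
Σ area = 714.112

Check V−E+F: 9 − 21 + 14 = 2.


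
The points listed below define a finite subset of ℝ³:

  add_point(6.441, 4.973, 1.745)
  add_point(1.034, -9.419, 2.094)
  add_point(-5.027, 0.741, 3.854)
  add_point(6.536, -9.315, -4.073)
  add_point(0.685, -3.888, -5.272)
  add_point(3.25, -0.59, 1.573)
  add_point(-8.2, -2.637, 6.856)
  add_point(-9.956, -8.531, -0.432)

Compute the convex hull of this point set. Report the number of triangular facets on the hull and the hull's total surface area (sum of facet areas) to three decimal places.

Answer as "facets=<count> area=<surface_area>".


facets=10 area=516.718

Extreme-point indices: [0, 1, 2, 3, 4, 6, 7] — 7 of 8 on the boundary.

Facet areas (half cross-product norm):
  f1: (p4, p3, p7) → 48.2866
  f2: (p4, p0, p3) → 51.0923
  f3: (p1, p3, p7) → 41.0307
  f4: (p1, p6, p7) → 51.4316
  f5: (p1, p0, p3) → 61.3190
  f6: (p1, p6, p0) → 92.5838
  f7: (p2, p6, p7) → 26.2668
  f8: (p2, p6, p0) → 18.9803
  f9: (p2, p4, p7) → 60.7525
  f10: (p2, p4, p0) → 64.9741
Σ area = 516.718

Check V−E+F: 7 − 15 + 10 = 2.


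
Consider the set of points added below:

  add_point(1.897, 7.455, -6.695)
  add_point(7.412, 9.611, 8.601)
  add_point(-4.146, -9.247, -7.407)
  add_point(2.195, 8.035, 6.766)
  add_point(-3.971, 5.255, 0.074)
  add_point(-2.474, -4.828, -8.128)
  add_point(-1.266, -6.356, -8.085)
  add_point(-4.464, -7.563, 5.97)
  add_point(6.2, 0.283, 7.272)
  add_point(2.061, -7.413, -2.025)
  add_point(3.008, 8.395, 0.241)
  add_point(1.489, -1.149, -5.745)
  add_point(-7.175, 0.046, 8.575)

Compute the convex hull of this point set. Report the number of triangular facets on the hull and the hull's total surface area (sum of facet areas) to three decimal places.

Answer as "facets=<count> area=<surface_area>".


facets=22 area=838.550

13 of the 13 inputs are extreme points: [0, 1, 2, 3, 4, 5, 6, 7, 8, 9, 10, 11, 12].

Area of each hull facet:
  f1: (p8, p1, p12) → 63.2931
  f2: (p8, p0, p1) → 74.2606
  f3: (p4, p0, p5) → 56.5510
  f4: (p4, p2, p12) → 85.2176
  f5: (p4, p5, p2) → 25.5155
  f6: (p7, p2, p12) → 51.8336
  f7: (p7, p8, p12) → 53.8043
  f8: (p6, p5, p2) → 4.0006
  f9: (p6, p0, p5) → 10.8713
  f10: (p10, p0, p1) → 10.7240
  f11: (p10, p4, p0) → 26.4679
  f12: (p9, p7, p2) → 43.4235
  f13: (p9, p7, p8) → 61.6624
  f14: (p9, p6, p2) → 14.4144
  f15: (p3, p10, p1) → 18.5924
  f16: (p3, p10, p4) → 25.0417
  f17: (p3, p1, p12) → 20.8572
  f18: (p3, p4, p12) → 48.5157
  f19: (p11, p6, p0) → 16.6391
  f20: (p11, p9, p6) → 20.2902
  f21: (p11, p8, p0) → 60.2949
  f22: (p11, p9, p8) → 46.2792
Σ area = 838.550

Euler: V−E+F = 13−33+22 = 2.


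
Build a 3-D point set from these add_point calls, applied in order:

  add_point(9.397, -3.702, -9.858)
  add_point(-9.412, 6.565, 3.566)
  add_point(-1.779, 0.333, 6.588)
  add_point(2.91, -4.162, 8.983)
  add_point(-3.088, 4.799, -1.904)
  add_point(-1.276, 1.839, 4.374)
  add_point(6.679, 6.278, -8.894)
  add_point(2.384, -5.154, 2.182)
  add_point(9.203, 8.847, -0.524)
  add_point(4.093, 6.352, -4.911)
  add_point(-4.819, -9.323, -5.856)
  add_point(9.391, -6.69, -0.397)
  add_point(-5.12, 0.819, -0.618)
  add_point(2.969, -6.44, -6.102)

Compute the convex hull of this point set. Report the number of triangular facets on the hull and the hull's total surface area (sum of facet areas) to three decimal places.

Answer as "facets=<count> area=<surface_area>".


7 of the 14 inputs are extreme points: [0, 1, 3, 6, 8, 10, 11].

Triangle areas on the boundary:
  f1: (p3, p10, p1) → 138.1643
  f2: (p8, p3, p1) → 137.6214
  f3: (p6, p10, p1) → 167.1234
  f4: (p6, p10, p0) → 81.7964
  f5: (p6, p8, p1) → 86.9558
  f6: (p6, p8, p0) → 45.3853
  f7: (p11, p10, p0) → 73.4573
  f8: (p11, p3, p10) → 88.5661
  f9: (p11, p8, p0) → 73.3142
  f10: (p11, p8, p3) → 88.5773
Σ area = 980.961

Euler: V−E+F = 7−15+10 = 2.

facets=10 area=980.961


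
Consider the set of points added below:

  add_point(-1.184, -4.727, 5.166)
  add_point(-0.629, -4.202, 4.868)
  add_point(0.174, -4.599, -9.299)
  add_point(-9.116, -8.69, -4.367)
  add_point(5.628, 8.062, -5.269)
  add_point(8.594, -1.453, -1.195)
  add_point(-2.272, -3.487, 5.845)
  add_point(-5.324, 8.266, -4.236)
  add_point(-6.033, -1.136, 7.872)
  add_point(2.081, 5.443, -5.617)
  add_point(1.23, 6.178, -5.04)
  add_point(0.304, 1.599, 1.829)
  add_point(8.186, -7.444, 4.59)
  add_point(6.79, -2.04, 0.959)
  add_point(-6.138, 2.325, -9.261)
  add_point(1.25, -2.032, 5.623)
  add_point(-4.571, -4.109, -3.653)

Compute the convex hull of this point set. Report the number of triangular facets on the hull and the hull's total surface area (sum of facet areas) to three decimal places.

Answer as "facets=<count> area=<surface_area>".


10 of the 17 inputs are extreme points: [0, 2, 3, 4, 5, 7, 8, 12, 14, 15].

Facet areas (half cross-product norm):
  f1: (p8, p7, p3) → 106.4562
  f2: (p2, p12, p3) → 91.8469
  f3: (p2, p12, p5) → 48.9339
  f4: (p0, p8, p3) → 43.0403
  f5: (p0, p12, p3) → 56.6074
  f6: (p0, p12, p8) → 15.4605
  f7: (p4, p2, p5) → 63.6258
  f8: (p4, p12, p5) → 20.9858
  f9: (p4, p8, p7) → 83.9226
  f10: (p14, p4, p7) → 43.0212
  f11: (p14, p4, p2) → 61.7620
  f12: (p14, p7, p3) → 43.4824
  f13: (p14, p2, p3) → 50.6222
  f14: (p15, p12, p8) → 17.9861
  f15: (p15, p4, p8) → 54.4925
  f16: (p15, p4, p12) → 68.2607
Σ area = 870.507

Check V−E+F: 10 − 24 + 16 = 2.

facets=16 area=870.507


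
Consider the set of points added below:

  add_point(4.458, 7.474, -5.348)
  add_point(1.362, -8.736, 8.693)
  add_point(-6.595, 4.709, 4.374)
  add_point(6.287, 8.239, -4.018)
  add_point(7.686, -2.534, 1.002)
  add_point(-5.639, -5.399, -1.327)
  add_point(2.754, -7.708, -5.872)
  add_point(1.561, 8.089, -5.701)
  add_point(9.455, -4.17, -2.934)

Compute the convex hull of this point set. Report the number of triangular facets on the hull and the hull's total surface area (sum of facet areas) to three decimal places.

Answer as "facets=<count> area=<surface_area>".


facets=14 area=695.551

Points on the hull: [0, 1, 2, 3, 4, 5, 6, 7, 8] (9 of 9).

Area of each hull facet:
  f1: (p1, p3, p2) → 127.4989
  f2: (p1, p6, p8) → 57.7072
  f3: (p7, p3, p2) → 31.7495
  f4: (p4, p3, p8) → 27.6137
  f5: (p4, p1, p8) → 22.0812
  f6: (p4, p1, p3) → 50.9433
  f7: (p5, p1, p2) → 73.2966
  f8: (p5, p1, p6) → 61.3274
  f9: (p5, p7, p2) → 76.4294
  f10: (p5, p7, p6) → 74.1113
  f11: (p0, p7, p3) → 2.3787
  f12: (p0, p7, p6) → 22.6982
  f13: (p0, p3, p8) → 15.3004
  f14: (p0, p6, p8) → 52.4153
Σ area = 695.551

Euler: V−E+F = 9−21+14 = 2.


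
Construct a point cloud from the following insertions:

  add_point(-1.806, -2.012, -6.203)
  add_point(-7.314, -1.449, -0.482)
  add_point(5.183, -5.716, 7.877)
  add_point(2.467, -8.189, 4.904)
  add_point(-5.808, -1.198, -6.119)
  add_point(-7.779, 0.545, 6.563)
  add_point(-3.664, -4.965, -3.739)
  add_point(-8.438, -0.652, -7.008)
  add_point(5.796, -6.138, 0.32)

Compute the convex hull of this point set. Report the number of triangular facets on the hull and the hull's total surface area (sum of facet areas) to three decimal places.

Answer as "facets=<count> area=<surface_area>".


facets=12 area=400.201

Extreme-point indices: [0, 1, 2, 3, 5, 6, 7, 8] — 8 of 9 on the boundary.

Facet areas (half cross-product norm):
  f1: (p2, p3, p8) → 14.2340
  f2: (p2, p5, p3) → 32.0452
  f3: (p6, p3, p8) → 30.7690
  f4: (p1, p5, p3) → 46.7907
  f5: (p1, p6, p3) → 33.2476
  f6: (p1, p5, p7) → 10.8451
  f7: (p1, p6, p7) → 18.7659
  f8: (p0, p6, p8) → 22.0308
  f9: (p0, p6, p7) → 14.2127
  f10: (p0, p2, p8) → 35.0985
  f11: (p0, p2, p5) → 96.1708
  f12: (p0, p5, p7) → 45.9905
Σ area = 400.201

Euler characteristic 8−18+12 = 2 ✓


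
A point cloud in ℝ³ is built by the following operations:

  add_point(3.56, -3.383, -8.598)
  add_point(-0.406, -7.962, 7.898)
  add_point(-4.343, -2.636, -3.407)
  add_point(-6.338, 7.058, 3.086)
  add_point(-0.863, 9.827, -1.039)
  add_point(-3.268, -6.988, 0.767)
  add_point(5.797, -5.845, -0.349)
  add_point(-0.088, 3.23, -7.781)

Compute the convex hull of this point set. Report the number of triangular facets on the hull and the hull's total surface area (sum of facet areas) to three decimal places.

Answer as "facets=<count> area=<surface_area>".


facets=12 area=554.475

Hull vertices (8/8): indices [0, 1, 2, 3, 4, 5, 6, 7].

Triangle areas on the boundary:
  f1: (p4, p1, p3) → 60.5830
  f2: (p4, p1, p6) → 89.7567
  f3: (p4, p0, p6) → 69.7778
  f4: (p5, p2, p0) → 28.6215
  f5: (p5, p1, p6) → 34.6342
  f6: (p5, p0, p6) → 40.7266
  f7: (p5, p1, p3) → 56.3215
  f8: (p5, p2, p3) → 35.2130
  f9: (p7, p2, p0) → 30.6047
  f10: (p7, p4, p0) → 24.8454
  f11: (p7, p2, p3) → 49.0907
  f12: (p7, p4, p3) → 34.3002
Σ area = 554.475

Euler: V−E+F = 8−18+12 = 2.


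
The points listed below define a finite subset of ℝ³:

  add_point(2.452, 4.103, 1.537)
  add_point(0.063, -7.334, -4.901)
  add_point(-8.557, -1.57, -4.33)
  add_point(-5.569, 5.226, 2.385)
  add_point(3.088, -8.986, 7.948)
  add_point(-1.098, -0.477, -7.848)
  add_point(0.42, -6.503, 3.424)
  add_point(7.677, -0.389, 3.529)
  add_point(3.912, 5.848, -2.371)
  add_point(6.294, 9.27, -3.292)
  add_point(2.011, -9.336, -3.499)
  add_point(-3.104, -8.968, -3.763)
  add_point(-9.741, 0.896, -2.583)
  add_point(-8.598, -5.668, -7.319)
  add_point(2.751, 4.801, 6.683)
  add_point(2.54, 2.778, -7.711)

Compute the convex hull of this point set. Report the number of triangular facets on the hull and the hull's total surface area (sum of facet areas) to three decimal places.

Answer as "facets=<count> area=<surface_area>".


Points on the hull: [1, 3, 4, 5, 7, 9, 10, 11, 12, 13, 14, 15] (12 of 16).

Facet areas (half cross-product norm):
  f1: (p14, p9, p7) → 43.0458
  f2: (p3, p9, p12) → 50.0289
  f3: (p3, p14, p9) → 53.3103
  f4: (p4, p3, p12) → 68.4190
  f5: (p4, p3, p14) → 64.5278
  f6: (p4, p10, p7) → 57.7321
  f7: (p4, p14, p7) → 41.6415
  f8: (p13, p4, p12) → 77.5478
  f9: (p15, p5, p10) → 23.8048
  f10: (p15, p9, p7) → 49.9737
  f11: (p15, p10, p7) → 70.5866
  f12: (p15, p9, p12) → 55.7144
  f13: (p15, p13, p12) → 53.3801
  f14: (p15, p13, p5) → 3.3611
  f15: (p1, p5, p10) → 6.1733
  f16: (p1, p13, p10) → 8.0647
  f17: (p1, p13, p5) → 31.4374
  f18: (p11, p4, p10) → 29.2334
  f19: (p11, p13, p10) → 11.1929
  f20: (p11, p13, p4) → 30.3859
Σ area = 829.561

Check V−E+F: 12 − 30 + 20 = 2.

facets=20 area=829.561


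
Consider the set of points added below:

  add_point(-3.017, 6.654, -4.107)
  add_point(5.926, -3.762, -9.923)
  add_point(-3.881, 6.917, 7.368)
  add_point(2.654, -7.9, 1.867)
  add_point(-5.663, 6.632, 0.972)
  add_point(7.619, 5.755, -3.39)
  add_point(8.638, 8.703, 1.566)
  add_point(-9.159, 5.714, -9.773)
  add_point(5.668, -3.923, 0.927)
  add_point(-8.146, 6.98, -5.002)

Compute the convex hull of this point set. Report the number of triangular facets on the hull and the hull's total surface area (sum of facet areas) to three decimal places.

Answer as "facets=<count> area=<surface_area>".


facets=12 area=784.026

Points on the hull: [1, 2, 3, 5, 6, 7, 8, 9] (8 of 10).

Facet areas (half cross-product norm):
  f1: (p2, p3, p7) → 148.7362
  f2: (p2, p3, p6) → 110.6893
  f3: (p1, p3, p7) → 114.8984
  f4: (p9, p6, p7) → 37.9846
  f5: (p9, p2, p7) → 9.2967
  f6: (p9, p2, p6) → 90.5551
  f7: (p5, p6, p7) → 46.5393
  f8: (p5, p1, p7) → 98.6082
  f9: (p5, p1, p6) → 14.1771
  f10: (p8, p3, p6) → 15.1542
  f11: (p8, p1, p6) → 70.4483
  f12: (p8, p1, p3) → 26.9389
Σ area = 784.026

Euler characteristic 8−18+12 = 2 ✓


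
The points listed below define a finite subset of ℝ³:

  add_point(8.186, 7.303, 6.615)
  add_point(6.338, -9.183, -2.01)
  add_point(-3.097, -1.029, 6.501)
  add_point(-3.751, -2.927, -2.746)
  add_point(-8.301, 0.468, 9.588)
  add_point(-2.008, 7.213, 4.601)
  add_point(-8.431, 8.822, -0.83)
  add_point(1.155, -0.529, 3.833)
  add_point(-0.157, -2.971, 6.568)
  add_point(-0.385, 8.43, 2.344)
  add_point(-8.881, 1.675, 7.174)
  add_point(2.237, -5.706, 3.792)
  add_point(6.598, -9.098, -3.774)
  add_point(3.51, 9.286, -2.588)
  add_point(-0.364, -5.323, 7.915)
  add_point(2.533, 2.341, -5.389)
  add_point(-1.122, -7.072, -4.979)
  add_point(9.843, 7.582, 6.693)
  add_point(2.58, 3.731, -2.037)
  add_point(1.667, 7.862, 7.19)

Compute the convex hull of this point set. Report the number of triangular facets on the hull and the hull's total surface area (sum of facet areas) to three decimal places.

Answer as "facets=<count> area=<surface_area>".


Hull vertices (12/20): indices [1, 3, 4, 6, 10, 12, 13, 14, 15, 16, 17, 19].

Facet areas (half cross-product norm):
  f1: (p14, p1, p17) → 102.6569
  f2: (p14, p16, p1) → 50.2234
  f3: (p15, p6, p13) → 45.3361
  f4: (p15, p6, p16) → 67.6875
  f5: (p4, p16, p10) → 22.1555
  f6: (p4, p14, p16) → 63.6700
  f7: (p4, p14, p17) → 82.1127
  f8: (p4, p6, p10) → 5.3018
  f9: (p19, p13, p17) → 40.0165
  f10: (p19, p6, p13) → 57.3400
  f11: (p19, p4, p17) → 32.5324
  f12: (p19, p4, p6) → 72.7892
  f13: (p3, p16, p10) → 17.6714
  f14: (p3, p6, p10) → 60.0958
  f15: (p3, p6, p16) → 11.1352
  f16: (p12, p16, p1) → 7.2030
  f17: (p12, p15, p16) → 40.5572
  f18: (p12, p15, p13) → 29.6660
  f19: (p12, p1, p17) → 15.8644
  f20: (p12, p13, p17) → 104.2488
Σ area = 928.264

Euler: V−E+F = 12−30+20 = 2.

facets=20 area=928.264


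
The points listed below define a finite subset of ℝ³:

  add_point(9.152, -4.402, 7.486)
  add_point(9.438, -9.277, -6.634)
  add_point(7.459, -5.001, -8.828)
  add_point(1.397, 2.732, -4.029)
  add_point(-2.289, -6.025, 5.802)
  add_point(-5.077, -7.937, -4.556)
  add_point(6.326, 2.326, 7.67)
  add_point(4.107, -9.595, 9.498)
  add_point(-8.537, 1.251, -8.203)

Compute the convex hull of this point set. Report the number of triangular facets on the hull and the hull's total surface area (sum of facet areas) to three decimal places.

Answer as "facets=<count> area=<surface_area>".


facets=14 area=815.877

Points on the hull: [0, 1, 2, 3, 4, 5, 6, 7, 8] (9 of 9).

Per-facet area ½‖(b−a)×(c−a)‖:
  f1: (p6, p3, p8) → 49.0868
  f2: (p2, p3, p8) → 57.7067
  f3: (p2, p6, p3) → 68.4768
  f4: (p5, p7, p1) → 112.2480
  f5: (p5, p2, p8) → 71.0368
  f6: (p5, p2, p1) → 35.2239
  f7: (p0, p7, p1) → 56.0896
  f8: (p0, p6, p7) → 25.4774
  f9: (p0, p2, p1) → 38.5312
  f10: (p0, p2, p6) → 59.8931
  f11: (p4, p5, p8) → 55.0703
  f12: (p4, p5, p7) → 37.2890
  f13: (p4, p6, p8) → 102.6065
  f14: (p4, p6, p7) → 47.1405
Σ area = 815.877

Euler: V−E+F = 9−21+14 = 2.


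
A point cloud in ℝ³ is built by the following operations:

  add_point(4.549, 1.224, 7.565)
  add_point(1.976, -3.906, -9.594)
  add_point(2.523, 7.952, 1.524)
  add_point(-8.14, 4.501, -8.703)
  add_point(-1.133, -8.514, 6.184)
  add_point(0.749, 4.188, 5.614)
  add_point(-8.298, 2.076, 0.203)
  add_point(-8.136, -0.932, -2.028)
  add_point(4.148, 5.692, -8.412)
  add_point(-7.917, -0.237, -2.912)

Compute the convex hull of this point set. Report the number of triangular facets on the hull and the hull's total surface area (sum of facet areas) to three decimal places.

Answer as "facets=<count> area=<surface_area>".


facets=14 area=714.399

Points on the hull: [0, 1, 2, 3, 4, 5, 6, 7, 8] (9 of 10).

Per-facet area ½‖(b−a)×(c−a)‖:
  f1: (p1, p4, p0) → 92.7973
  f2: (p8, p1, p0) → 81.4221
  f3: (p5, p4, p6) → 66.0187
  f4: (p5, p4, p0) → 29.4393
  f5: (p7, p4, p6) → 24.5608
  f6: (p7, p1, p4) → 84.1283
  f7: (p2, p8, p0) → 43.0633
  f8: (p2, p5, p0) → 13.8438
  f9: (p2, p5, p6) → 31.3506
  f10: (p3, p8, p1) → 58.0976
  f11: (p3, p7, p1) → 53.1337
  f12: (p3, p7, p6) → 16.1148
  f13: (p3, p2, p6) → 57.1241
  f14: (p3, p2, p8) → 63.3046
Σ area = 714.399

Check V−E+F: 9 − 21 + 14 = 2.


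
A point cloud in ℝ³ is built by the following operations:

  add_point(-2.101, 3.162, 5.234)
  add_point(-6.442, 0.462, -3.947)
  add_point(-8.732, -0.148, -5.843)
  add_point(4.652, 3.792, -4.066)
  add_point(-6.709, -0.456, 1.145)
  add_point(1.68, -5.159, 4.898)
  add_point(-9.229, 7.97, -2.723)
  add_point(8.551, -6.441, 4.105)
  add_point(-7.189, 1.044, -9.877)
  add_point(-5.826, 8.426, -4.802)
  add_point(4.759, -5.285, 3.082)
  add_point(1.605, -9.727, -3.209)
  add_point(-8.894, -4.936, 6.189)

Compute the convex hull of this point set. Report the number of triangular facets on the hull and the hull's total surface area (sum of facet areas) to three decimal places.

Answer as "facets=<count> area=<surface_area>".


facets=14 area=789.175

Hull vertices (9/13): indices [0, 2, 3, 6, 7, 8, 9, 11, 12].

Triangle areas on the boundary:
  f1: (p0, p12, p6) → 62.1577
  f2: (p0, p12, p7) → 76.3083
  f3: (p0, p3, p7) → 73.4599
  f4: (p2, p12, p6) → 56.4039
  f5: (p2, p8, p6) → 19.4283
  f6: (p11, p12, p7) → 78.7314
  f7: (p11, p3, p7) → 67.4105
  f8: (p11, p3, p8) → 87.0882
  f9: (p11, p2, p12) → 84.7299
  f10: (p11, p2, p8) → 31.9735
  f11: (p9, p8, p6) → 18.1405
  f12: (p9, p3, p8) → 51.3807
  f13: (p9, p0, p6) → 23.3480
  f14: (p9, p0, p3) → 58.6142
Σ area = 789.175

Check V−E+F: 9 − 21 + 14 = 2.


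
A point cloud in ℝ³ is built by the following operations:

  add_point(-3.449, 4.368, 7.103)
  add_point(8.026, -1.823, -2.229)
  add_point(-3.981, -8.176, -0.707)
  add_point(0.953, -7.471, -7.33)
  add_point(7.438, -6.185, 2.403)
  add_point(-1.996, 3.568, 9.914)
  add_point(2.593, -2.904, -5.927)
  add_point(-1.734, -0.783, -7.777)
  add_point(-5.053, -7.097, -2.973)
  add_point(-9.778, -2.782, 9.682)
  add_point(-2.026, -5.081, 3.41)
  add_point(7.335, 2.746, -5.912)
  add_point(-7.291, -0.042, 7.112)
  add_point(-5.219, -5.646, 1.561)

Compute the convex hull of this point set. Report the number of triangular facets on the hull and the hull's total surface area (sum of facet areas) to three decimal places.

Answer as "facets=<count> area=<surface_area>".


facets=18 area=705.118

Points on the hull: [0, 1, 2, 3, 4, 5, 7, 8, 9, 11, 12] (11 of 14).

Triangle areas on the boundary:
  f1: (p4, p2, p9) → 77.5246
  f2: (p12, p0, p9) → 7.5024
  f3: (p12, p7, p9) → 25.6520
  f4: (p12, p7, p0) → 45.6259
  f5: (p11, p7, p0) → 76.9890
  f6: (p3, p11, p1) → 30.6787
  f7: (p3, p11, p7) → 35.7679
  f8: (p3, p4, p1) → 33.0930
  f9: (p3, p4, p2) → 46.1403
  f10: (p5, p4, p1) → 49.5374
  f11: (p5, p11, p1) → 48.7271
  f12: (p5, p11, p0) → 25.9159
  f13: (p5, p0, p9) → 16.0307
  f14: (p5, p4, p9) → 77.7558
  f15: (p8, p3, p7) → 25.4940
  f16: (p8, p3, p2) → 10.0239
  f17: (p8, p7, p9) → 55.7881
  f18: (p8, p2, p9) → 16.8707
Σ area = 705.118

Euler: V−E+F = 11−27+18 = 2.


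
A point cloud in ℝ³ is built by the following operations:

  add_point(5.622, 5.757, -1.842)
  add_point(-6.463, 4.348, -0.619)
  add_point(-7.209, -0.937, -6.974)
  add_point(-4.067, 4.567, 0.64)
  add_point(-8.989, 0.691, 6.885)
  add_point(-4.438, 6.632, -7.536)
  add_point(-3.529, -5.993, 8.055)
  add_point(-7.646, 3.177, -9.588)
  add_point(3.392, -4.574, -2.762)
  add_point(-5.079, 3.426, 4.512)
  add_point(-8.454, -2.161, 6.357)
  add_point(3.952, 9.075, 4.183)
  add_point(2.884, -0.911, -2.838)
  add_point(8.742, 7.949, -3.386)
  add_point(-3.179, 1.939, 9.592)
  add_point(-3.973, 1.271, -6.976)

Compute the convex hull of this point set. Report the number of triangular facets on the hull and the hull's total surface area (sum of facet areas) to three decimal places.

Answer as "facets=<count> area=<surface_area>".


Points on the hull: [1, 2, 4, 5, 6, 7, 8, 10, 11, 13, 14] (11 of 16).

Area of each hull facet:
  f1: (p8, p6, p13) → 82.5108
  f2: (p8, p7, p13) → 100.8449
  f3: (p11, p6, p13) → 74.1062
  f4: (p2, p8, p6) → 76.5102
  f5: (p2, p8, p7) → 24.9819
  f6: (p14, p6, p4) → 25.1487
  f7: (p14, p11, p4) → 32.8376
  f8: (p14, p11, p6) → 38.6992
  f9: (p1, p7, p4) → 26.1039
  f10: (p1, p11, p4) → 53.9613
  f11: (p5, p7, p13) → 22.5313
  f12: (p5, p11, p13) → 60.8041
  f13: (p5, p1, p7) → 19.4375
  f14: (p5, p1, p11) → 46.8885
  f15: (p10, p7, p4) → 24.6200
  f16: (p10, p2, p7) → 26.3703
  f17: (p10, p6, p4) → 7.1302
  f18: (p10, p2, p6) → 42.1630
Σ area = 785.650

Euler: V−E+F = 11−27+18 = 2.

facets=18 area=785.650


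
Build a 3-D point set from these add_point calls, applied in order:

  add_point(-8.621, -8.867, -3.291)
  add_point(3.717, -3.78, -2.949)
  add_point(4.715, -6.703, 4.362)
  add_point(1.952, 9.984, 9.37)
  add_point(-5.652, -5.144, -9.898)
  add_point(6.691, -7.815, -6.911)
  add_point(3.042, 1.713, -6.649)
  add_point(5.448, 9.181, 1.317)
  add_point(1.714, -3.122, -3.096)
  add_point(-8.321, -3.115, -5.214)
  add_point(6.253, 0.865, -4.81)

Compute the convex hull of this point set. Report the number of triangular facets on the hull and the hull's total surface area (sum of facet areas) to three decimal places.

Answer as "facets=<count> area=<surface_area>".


facets=14 area=809.718

Points on the hull: [0, 2, 3, 4, 5, 6, 7, 9, 10] (9 of 11).

Area of each hull facet:
  f1: (p4, p5, p0) → 52.7293
  f2: (p2, p5, p0) → 83.6571
  f3: (p2, p3, p0) → 135.6560
  f4: (p9, p3, p0) → 62.2950
  f5: (p9, p4, p0) → 17.4642
  f6: (p7, p2, p5) → 92.6400
  f7: (p7, p2, p3) → 71.0023
  f8: (p7, p9, p3) → 86.0145
  f9: (p7, p9, p4) → 55.6086
  f10: (p6, p4, p5) → 56.3101
  f11: (p6, p7, p4) → 41.9578
  f12: (p10, p7, p5) → 17.9402
  f13: (p10, p6, p5) → 16.7939
  f14: (p10, p6, p7) → 19.6490
Σ area = 809.718

Euler: V−E+F = 9−21+14 = 2.


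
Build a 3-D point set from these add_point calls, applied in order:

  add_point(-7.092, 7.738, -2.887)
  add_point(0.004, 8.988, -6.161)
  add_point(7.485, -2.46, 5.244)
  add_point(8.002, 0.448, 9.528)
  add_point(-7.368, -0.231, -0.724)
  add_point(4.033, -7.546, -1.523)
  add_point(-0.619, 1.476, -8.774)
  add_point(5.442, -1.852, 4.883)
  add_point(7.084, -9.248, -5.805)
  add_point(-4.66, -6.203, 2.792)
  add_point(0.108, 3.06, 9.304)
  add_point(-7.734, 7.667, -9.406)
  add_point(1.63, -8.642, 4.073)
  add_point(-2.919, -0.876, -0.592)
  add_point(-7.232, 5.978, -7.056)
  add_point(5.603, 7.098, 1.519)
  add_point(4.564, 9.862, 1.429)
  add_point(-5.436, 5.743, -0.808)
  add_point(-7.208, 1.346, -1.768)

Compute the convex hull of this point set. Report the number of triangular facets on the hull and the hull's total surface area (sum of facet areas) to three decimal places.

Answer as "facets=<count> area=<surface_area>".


facets=20 area=948.619

Hull vertices (12/19): indices [0, 1, 3, 4, 6, 8, 9, 10, 11, 12, 15, 16].

Area of each hull facet:
  f1: (p9, p8, p11) → 138.5806
  f2: (p1, p16, p11) → 22.2624
  f3: (p1, p16, p8) → 86.5190
  f4: (p15, p8, p3) → 92.1843
  f5: (p15, p16, p3) → 11.5074
  f6: (p15, p16, p8) → 13.2064
  f7: (p12, p8, p3) → 68.7888
  f8: (p12, p9, p8) → 37.0337
  f9: (p10, p16, p3) → 46.4244
  f10: (p10, p12, p3) → 49.5308
  f11: (p10, p12, p9) → 41.4421
  f12: (p6, p8, p11) → 17.4467
  f13: (p6, p1, p11) → 31.8310
  f14: (p6, p1, p8) → 41.9311
  f15: (p0, p16, p11) → 37.2290
  f16: (p0, p10, p16) → 69.5065
  f17: (p4, p10, p9) → 44.6531
  f18: (p4, p0, p10) → 53.3270
  f19: (p4, p9, p11) → 18.9898
  f20: (p4, p0, p11) → 26.2246
Σ area = 948.619

Euler: V−E+F = 12−30+20 = 2.


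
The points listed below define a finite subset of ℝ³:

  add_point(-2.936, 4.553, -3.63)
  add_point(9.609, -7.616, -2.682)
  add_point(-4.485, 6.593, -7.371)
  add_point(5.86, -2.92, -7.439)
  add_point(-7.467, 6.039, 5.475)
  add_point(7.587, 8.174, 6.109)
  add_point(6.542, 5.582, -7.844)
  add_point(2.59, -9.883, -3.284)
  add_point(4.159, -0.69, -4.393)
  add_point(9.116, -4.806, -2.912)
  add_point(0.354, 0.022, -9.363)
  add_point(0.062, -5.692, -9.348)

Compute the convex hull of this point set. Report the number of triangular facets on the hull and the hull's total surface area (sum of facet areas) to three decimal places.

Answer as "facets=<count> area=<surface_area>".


Points on the hull: [1, 2, 3, 4, 5, 6, 7, 9, 10, 11] (10 of 12).

Triangle areas on the boundary:
  f1: (p2, p5, p4) → 98.6249
  f2: (p7, p5, p4) → 147.8074
  f3: (p7, p5, p1) → 65.9320
  f4: (p9, p5, p1) → 14.4074
  f5: (p11, p2, p10) → 15.8618
  f6: (p11, p7, p1) → 28.2155
  f7: (p11, p3, p1) → 24.0990
  f8: (p11, p2, p4) → 85.9399
  f9: (p11, p7, p4) → 78.5369
  f10: (p6, p2, p10) → 35.1908
  f11: (p6, p11, p10) → 17.4292
  f12: (p6, p11, p3) → 25.3061
  f13: (p6, p2, p5) → 78.8503
  f14: (p6, p9, p5) → 80.8261
  f15: (p6, p3, p1) → 26.1656
  f16: (p6, p9, p1) → 5.9033
Σ area = 829.096

Check V−E+F: 10 − 24 + 16 = 2.

facets=16 area=829.096
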